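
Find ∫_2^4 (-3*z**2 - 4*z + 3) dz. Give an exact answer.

By the power rule, an antiderivative is F(z) = -z**3 - 2*z**2 + 3*z.
Then F(4) - F(2) = (-84) - (-10) = -74.

-74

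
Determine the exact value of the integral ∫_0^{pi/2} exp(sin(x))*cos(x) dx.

-1 + E

Let u = sin(x), so du = cos(x) dx. When x = 0, u = 0; when x = pi/2, u = 1.
The integral becomes ∫ exp(u) du from 0 to 1, with antiderivative exp(u).
Back in x: F(x) = exp(sin(x)).
Then F(pi/2) - F(0) = (E) - (1) = -1 + E.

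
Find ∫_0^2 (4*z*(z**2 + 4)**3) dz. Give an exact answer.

1920

Let u = z**2 + 4, so du = 2*z dz. When z = 0, u = 4; when z = 2, u = 8.
The integral becomes 2·∫ u**3 du from 4 to 8, with antiderivative u**4/2.
Back in z: F(z) = (z**2 + 4)**4/2.
Then F(2) - F(0) = (2048) - (128) = 1920.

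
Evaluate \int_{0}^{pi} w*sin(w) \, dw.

pi

Integrate by parts once (u = w, dv = sin(w) dw).
An antiderivative is F(w) = -w*cos(w) + sin(w).
Then F(pi) - F(0) = (pi) - (0) = pi.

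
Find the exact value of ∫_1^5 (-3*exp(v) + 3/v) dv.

An antiderivative is F(v) = -3*exp(v) + 3*log(v).
Then F(5) - F(1) = (-3*exp(5) + 3*log(5)) - (-3*exp(1)) = -3*exp(5) + 3*log(5) + 3*exp(1).

-3*exp(5) + 3*log(5) + 3*exp(1)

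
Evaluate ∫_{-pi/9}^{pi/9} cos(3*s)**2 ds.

Use the identity cos^2(3*s) = (1 + cos(6*s))/2.
An antiderivative is F(s) = s/2 + sin(6*s)/12.
Then F(pi/9) - F(-pi/9) = (sqrt(3)/24 + pi/18) - (-pi/18 - sqrt(3)/24) = sqrt(3)/12 + pi/9.

sqrt(3)/12 + pi/9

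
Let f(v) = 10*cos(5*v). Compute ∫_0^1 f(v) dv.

2*sin(5)

Let u = 5*v, so du = 5 dv. When v = 0, u = 0; when v = 1, u = 5.
The integral becomes 2·∫ cos(u) du from 0 to 5, with antiderivative 2*sin(u).
Back in v: F(v) = 2*sin(5*v).
Then F(1) - F(0) = (2*sin(5)) - (0) = 2*sin(5).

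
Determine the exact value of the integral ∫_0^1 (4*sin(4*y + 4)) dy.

Let u = 4*y + 4, so du = 4 dy. When y = 0, u = 4; when y = 1, u = 8.
The integral becomes ∫ sin(u) du from 4 to 8, with antiderivative -cos(u).
Back in y: F(y) = -cos(4*y + 4).
Then F(1) - F(0) = (-cos(8)) - (-cos(4)) = cos(4) - cos(8).

cos(4) - cos(8)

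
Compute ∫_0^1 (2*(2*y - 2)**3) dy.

-4

Let u = 2*y - 2, so du = 2 dy. When y = 0, u = -2; when y = 1, u = 0.
The integral becomes ∫ u**3 du from -2 to 0, with antiderivative u**4/4.
Back in y: F(y) = (2*y - 2)**4/4.
Then F(1) - F(0) = (0) - (4) = -4.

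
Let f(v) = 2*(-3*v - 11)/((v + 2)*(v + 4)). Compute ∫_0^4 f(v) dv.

-5*log(3) - log(2)

Factor the denominator: v**2 + 6*v + 8 = (v + 4)(v + 2).
Partial fractions: 2*(-3*v - 11)/((v + 2)*(v + 4)) = -1/(v + 4) - 5/(v + 2).
An antiderivative is F(v) = -5*log(v + 2) - log(v + 4).
Then F(4) - F(0) = (-8*log(2) - 5*log(3)) - (-7*log(2)) = -5*log(3) - log(2).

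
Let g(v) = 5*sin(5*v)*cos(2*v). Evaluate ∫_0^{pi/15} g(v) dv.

Use the identity sin(5*v)cos(2*v) = [sin(7*v) + sin(3*v)]/2.
An antiderivative is F(v) = -5*cos(3*v)/6 - 5*cos(7*v)/14.
Then F(pi/15) - F(0) = (-55*sqrt(5)/336 - 5*sqrt(30 - 6*sqrt(5))/112 - 55/336) - (-25/21) = -55*sqrt(5)/336 - 5*sqrt(30 - 6*sqrt(5))/112 + 115/112.

-55*sqrt(5)/336 - 5*sqrt(30 - 6*sqrt(5))/112 + 115/112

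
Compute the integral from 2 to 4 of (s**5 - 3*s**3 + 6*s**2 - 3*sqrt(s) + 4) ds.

By the power rule, an antiderivative is F(s) = s**6/6 - 3*s**4/4 - 2*s**(3/2) + 2*s**3 + 4*s.
Then F(4) - F(2) = (1856/3) - (68/3 - 4*sqrt(2)) = 4*sqrt(2) + 596.

4*sqrt(2) + 596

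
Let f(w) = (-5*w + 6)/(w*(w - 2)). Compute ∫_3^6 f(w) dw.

Factor the denominator: w**2 - 2*w = w(w - 2).
Partial fractions: (-5*w + 6)/(w*(w - 2)) = -3/w - 2/(w - 2).
An antiderivative is F(w) = -3*log(w) - 2*log(w - 2).
Then F(6) - F(3) = (-7*log(2) - 3*log(3)) - (-log(27)) = -7*log(2).

-7*log(2)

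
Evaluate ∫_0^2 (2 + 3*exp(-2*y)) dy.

An antiderivative is F(y) = 2*y - 3*exp(-2*y)/2.
Then F(2) - F(0) = (4 - 3*exp(-4)/2) - (-3/2) = 11/2 - 3*exp(-4)/2.

11/2 - 3*exp(-4)/2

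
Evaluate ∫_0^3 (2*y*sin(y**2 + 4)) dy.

-cos(13) + cos(4)

Let u = y**2 + 4, so du = 2*y dy. When y = 0, u = 4; when y = 3, u = 13.
The integral becomes ∫ sin(u) du from 4 to 13, with antiderivative -cos(u).
Back in y: F(y) = -cos(y**2 + 4).
Then F(3) - F(0) = (-cos(13)) - (-cos(4)) = -cos(13) + cos(4).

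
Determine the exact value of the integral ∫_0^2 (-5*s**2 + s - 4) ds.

By the power rule, an antiderivative is F(s) = -5*s**3/3 + s**2/2 - 4*s.
Then F(2) - F(0) = (-58/3) - (0) = -58/3.

-58/3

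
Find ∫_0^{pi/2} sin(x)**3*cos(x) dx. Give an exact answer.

Let u = sin(x), so du = cos(x) dx. When x = 0, u = 0; when x = pi/2, u = 1.
The integral becomes ∫ u**3 du from 0 to 1, with antiderivative u**4/4.
Back in x: F(x) = sin(x)**4/4.
Then F(pi/2) - F(0) = (1/4) - (0) = 1/4.

1/4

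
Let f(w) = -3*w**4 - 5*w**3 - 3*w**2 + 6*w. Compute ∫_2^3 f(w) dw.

-4237/20

By the power rule, an antiderivative is F(w) = -3*w**5/5 - 5*w**4/4 - w**3 + 3*w**2.
Then F(3) - F(2) = (-4941/20) - (-176/5) = -4237/20.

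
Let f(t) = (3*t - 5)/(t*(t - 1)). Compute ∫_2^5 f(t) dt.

-9*log(2) + 5*log(5)

Factor the denominator: t**2 - t = t(t - 1).
Partial fractions: (3*t - 5)/(t*(t - 1)) = 5/t - 2/(t - 1).
An antiderivative is F(t) = 5*log(t) - 2*log(t - 1).
Then F(5) - F(2) = (-4*log(2) + 5*log(5)) - (log(32)) = -9*log(2) + 5*log(5).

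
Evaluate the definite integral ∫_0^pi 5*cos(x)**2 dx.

Use the identity cos^2(x) = (1 + cos(2*x))/2.
An antiderivative is F(x) = 5*x/2 + 5*sin(2*x)/4.
Then F(pi) - F(0) = (5*pi/2) - (0) = 5*pi/2.

5*pi/2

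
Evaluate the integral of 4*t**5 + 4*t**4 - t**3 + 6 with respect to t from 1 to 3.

By the power rule, an antiderivative is F(t) = 2*t**6/3 + 4*t**5/5 - t**4/4 + 6*t.
Then F(3) - F(1) = (13563/20) - (433/60) = 10064/15.

10064/15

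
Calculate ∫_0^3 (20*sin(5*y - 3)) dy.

Let u = 5*y - 3, so du = 5 dy. When y = 0, u = -3; when y = 3, u = 12.
The integral becomes 4·∫ sin(u) du from -3 to 12, with antiderivative -4*cos(u).
Back in y: F(y) = -4*cos(5*y - 3).
Then F(3) - F(0) = (-4*cos(12)) - (-4*cos(3)) = 4*cos(3) - 4*cos(12).

4*cos(3) - 4*cos(12)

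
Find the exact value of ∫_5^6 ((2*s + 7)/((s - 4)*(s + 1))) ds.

log(48/7)

Factor the denominator: s**2 - 3*s - 4 = (s + 1)(s - 4).
Partial fractions: (2*s + 7)/((s - 4)*(s + 1)) = -1/(s + 1) + 3/(s - 4).
An antiderivative is F(s) = 3*log(s - 4) - log(s + 1).
Then F(6) - F(5) = (log(8/7)) - (-log(6)) = log(48/7).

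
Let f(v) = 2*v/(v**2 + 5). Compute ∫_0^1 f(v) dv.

Let u = v**2 + 5, so du = 2*v dv. When v = 0, u = 5; when v = 1, u = 6.
The integral becomes ∫ 1/u du from 5 to 6, with antiderivative log(u).
Back in v: F(v) = log(v**2 + 5).
Then F(1) - F(0) = (log(6)) - (log(5)) = log(6/5).

log(6/5)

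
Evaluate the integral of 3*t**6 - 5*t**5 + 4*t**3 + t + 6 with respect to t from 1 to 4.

By the power rule, an antiderivative is F(t) = 3*t**7/7 - 5*t**6/6 + t**4 + t**2/2 + 6*t.
Then F(4) - F(1) = (81824/21) - (149/21) = 27225/7.

27225/7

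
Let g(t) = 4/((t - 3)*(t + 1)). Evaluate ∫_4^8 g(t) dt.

log(25/9)

Factor the denominator: t**2 - 2*t - 3 = (t + 1)(t - 3).
Partial fractions: 4/((t - 3)*(t + 1)) = -1/(t + 1) + 1/(t - 3).
An antiderivative is F(t) = log(t - 3) - log(t + 1).
Then F(8) - F(4) = (log(5/9)) - (-log(5)) = log(25/9).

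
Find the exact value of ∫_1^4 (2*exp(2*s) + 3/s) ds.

-exp(2) + log(64) + exp(8)

An antiderivative is F(s) = exp(2*s) + 3*log(s).
Then F(4) - F(1) = (log(64) + exp(8)) - (exp(2)) = -exp(2) + log(64) + exp(8).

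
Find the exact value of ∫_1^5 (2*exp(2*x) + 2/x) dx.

An antiderivative is F(x) = exp(2*x) + 2*log(x).
Then F(5) - F(1) = (log(25) + exp(10)) - (exp(2)) = -exp(2) + log(25) + exp(10).

-exp(2) + log(25) + exp(10)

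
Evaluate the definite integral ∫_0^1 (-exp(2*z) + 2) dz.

An antiderivative is F(z) = -exp(2*z)/2 + 2*z.
Then F(1) - F(0) = (2 - exp(2)/2) - (-1/2) = 5/2 - exp(2)/2.

5/2 - exp(2)/2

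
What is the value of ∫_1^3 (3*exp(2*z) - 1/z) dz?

-3*exp(2)/2 - log(3) + 3*exp(6)/2

An antiderivative is F(z) = 3*exp(2*z)/2 - log(z).
Then F(3) - F(1) = (-log(3) + 3*exp(6)/2) - (3*exp(2)/2) = -3*exp(2)/2 - log(3) + 3*exp(6)/2.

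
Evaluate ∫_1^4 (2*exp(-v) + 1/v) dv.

An antiderivative is F(v) = log(v) - 2*exp(-v).
Then F(4) - F(1) = ((-2 + log(4**exp(4)))*exp(-4)) - (-2*exp(-1)) = (-2 + 2*exp(3) + log(4**exp(4)))*exp(-4).

(-2 + 2*exp(3) + log(4**exp(4)))*exp(-4)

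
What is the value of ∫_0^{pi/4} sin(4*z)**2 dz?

Use the identity sin^2(4*z) = (1 - cos(8*z))/2.
An antiderivative is F(z) = z/2 - sin(8*z)/16.
Then F(pi/4) - F(0) = (pi/8) - (0) = pi/8.

pi/8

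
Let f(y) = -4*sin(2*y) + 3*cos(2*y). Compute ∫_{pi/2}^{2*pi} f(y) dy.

An antiderivative is F(y) = 3*sin(2*y)/2 + 2*cos(2*y).
Then F(2*pi) - F(pi/2) = (2) - (-2) = 4.

4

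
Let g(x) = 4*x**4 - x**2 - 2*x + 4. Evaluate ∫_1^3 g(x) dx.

By the power rule, an antiderivative is F(x) = 4*x**5/5 - x**3/3 - x**2 + 4*x.
Then F(3) - F(1) = (942/5) - (52/15) = 2774/15.

2774/15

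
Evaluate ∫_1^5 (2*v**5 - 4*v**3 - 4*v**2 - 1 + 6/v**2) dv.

66292/15

By the power rule, an antiderivative is F(v) = v**6/3 - v**4 - 4*v**3/3 - v - 6/v.
Then F(5) - F(1) = (66157/15) - (-9) = 66292/15.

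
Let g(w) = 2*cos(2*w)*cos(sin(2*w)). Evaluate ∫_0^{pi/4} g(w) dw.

sin(1)

Let u = sin(2*w), so du = 2*cos(2*w) dw. When w = 0, u = 0; when w = pi/4, u = 1.
The integral becomes ∫ cos(u) du from 0 to 1, with antiderivative sin(u).
Back in w: F(w) = sin(sin(2*w)).
Then F(pi/4) - F(0) = (sin(1)) - (0) = sin(1).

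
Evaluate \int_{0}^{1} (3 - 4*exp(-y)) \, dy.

An antiderivative is F(y) = 3*y + 4*exp(-y).
Then F(1) - F(0) = (4*exp(-1) + 3) - (4) = -1 + 4*exp(-1).

-1 + 4*exp(-1)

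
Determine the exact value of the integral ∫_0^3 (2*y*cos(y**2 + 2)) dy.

sin(11) - sin(2)

Let u = y**2 + 2, so du = 2*y dy. When y = 0, u = 2; when y = 3, u = 11.
The integral becomes ∫ cos(u) du from 2 to 11, with antiderivative sin(u).
Back in y: F(y) = sin(y**2 + 2).
Then F(3) - F(0) = (sin(11)) - (sin(2)) = sin(11) - sin(2).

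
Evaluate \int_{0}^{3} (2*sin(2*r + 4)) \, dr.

cos(4) - cos(10)

Let u = 2*r + 4, so du = 2 dr. When r = 0, u = 4; when r = 3, u = 10.
The integral becomes ∫ sin(u) du from 4 to 10, with antiderivative -cos(u).
Back in r: F(r) = -cos(2*r + 4).
Then F(3) - F(0) = (-cos(10)) - (-cos(4)) = cos(4) - cos(10).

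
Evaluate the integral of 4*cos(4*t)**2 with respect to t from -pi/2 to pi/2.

Use the identity cos^2(4*t) = (1 + cos(8*t))/2.
An antiderivative is F(t) = 2*t + sin(8*t)/4.
Then F(pi/2) - F(-pi/2) = (pi) - (-pi) = 2*pi.

2*pi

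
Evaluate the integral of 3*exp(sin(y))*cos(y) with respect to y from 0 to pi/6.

Let u = sin(y), so du = cos(y) dy. When y = 0, u = 0; when y = pi/6, u = 1/2.
The integral becomes 3·∫ exp(u) du from 0 to 1/2, with antiderivative 3*exp(u).
Back in y: F(y) = 3*exp(sin(y)).
Then F(pi/6) - F(0) = (3*exp(1/2)) - (3) = -3 + 3*exp(1/2).

-3 + 3*exp(1/2)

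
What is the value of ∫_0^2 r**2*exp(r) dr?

Integrate by parts twice (u = r^2, dv = exp(r) dr).
An antiderivative is F(r) = (r**2 - 2*r + 2)*exp(r).
Then F(2) - F(0) = (2*exp(2)) - (2) = -2 + 2*exp(2).

-2 + 2*exp(2)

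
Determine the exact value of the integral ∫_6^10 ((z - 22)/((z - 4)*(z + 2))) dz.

Factor the denominator: z**2 - 2*z - 8 = (z + 2)(z - 4).
Partial fractions: (z - 22)/((z - 4)*(z + 2)) = 4/(z + 2) - 3/(z - 4).
An antiderivative is F(z) = -3*log(z - 4) + 4*log(z + 2).
Then F(10) - F(6) = (log(96)) - (9*log(2)) = log(3/16).

log(3/16)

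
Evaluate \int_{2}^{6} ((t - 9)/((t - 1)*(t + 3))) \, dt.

Factor the denominator: t**2 + 2*t - 3 = (t + 3)(t - 1).
Partial fractions: (t - 9)/((t - 1)*(t + 3)) = 3/(t + 3) - 2/(t - 1).
An antiderivative is F(t) = -2*log(t - 1) + 3*log(t + 3).
Then F(6) - F(2) = (-2*log(5) + 6*log(3)) - (3*log(5)) = -5*log(5) + 6*log(3).

-5*log(5) + 6*log(3)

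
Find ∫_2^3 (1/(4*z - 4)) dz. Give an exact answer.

log(2)/4

An antiderivative is F(z) = log(4*z - 4)/4.
Then F(3) - F(2) = (3*log(2)/4) - (log(2)/2) = log(2)/4.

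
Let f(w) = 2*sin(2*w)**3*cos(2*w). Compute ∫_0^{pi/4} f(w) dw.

1/4

Let u = sin(2*w), so du = 2*cos(2*w) dw. When w = 0, u = 0; when w = pi/4, u = 1.
The integral becomes ∫ u**3 du from 0 to 1, with antiderivative u**4/4.
Back in w: F(w) = sin(2*w)**4/4.
Then F(pi/4) - F(0) = (1/4) - (0) = 1/4.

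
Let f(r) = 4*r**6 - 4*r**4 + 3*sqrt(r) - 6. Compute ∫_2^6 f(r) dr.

By the power rule, an antiderivative is F(r) = 4*r**7/7 - 4*r**5/5 + 2*r**(3/2) - 6*r.
Then F(6) - F(2) = (12*sqrt(6) + 5379732/35) - (4*sqrt(2) + 1244/35) = -4*sqrt(2) + 12*sqrt(6) + 5378488/35.

-4*sqrt(2) + 12*sqrt(6) + 5378488/35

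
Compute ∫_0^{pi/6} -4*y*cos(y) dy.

-2*sqrt(3) - pi/3 + 4

Integrate by parts once (u = y, dv = -4*cos(y) dy).
An antiderivative is F(y) = -4*y*sin(y) - 4*cos(y).
Then F(pi/6) - F(0) = (-2*sqrt(3) - pi/3) - (-4) = -2*sqrt(3) - pi/3 + 4.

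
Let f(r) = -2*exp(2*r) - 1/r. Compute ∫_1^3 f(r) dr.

An antiderivative is F(r) = -exp(2*r) - log(r).
Then F(3) - F(1) = (-exp(6) - log(3)) - (-exp(2)) = -exp(6) - log(3) + exp(2).

-exp(6) - log(3) + exp(2)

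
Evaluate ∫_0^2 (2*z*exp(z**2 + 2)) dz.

Let u = z**2 + 2, so du = 2*z dz. When z = 0, u = 2; when z = 2, u = 6.
The integral becomes ∫ exp(u) du from 2 to 6, with antiderivative exp(u).
Back in z: F(z) = exp(z**2 + 2).
Then F(2) - F(0) = (exp(6)) - (exp(2)) = -exp(2) + exp(6).

-exp(2) + exp(6)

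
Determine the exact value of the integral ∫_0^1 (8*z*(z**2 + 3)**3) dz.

175

Let u = z**2 + 3, so du = 2*z dz. When z = 0, u = 3; when z = 1, u = 4.
The integral becomes 4·∫ u**3 du from 3 to 4, with antiderivative u**4.
Back in z: F(z) = (z**2 + 3)**4.
Then F(1) - F(0) = (256) - (81) = 175.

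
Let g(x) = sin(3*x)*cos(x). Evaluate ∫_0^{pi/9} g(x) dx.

-cos(2*pi/9)/4 - sin(pi/18)/8 + 3/8

Use the identity sin(3*x)cos(x) = [sin(4*x) + sin(2*x)]/2.
An antiderivative is F(x) = -cos(2*x)/4 - cos(4*x)/8.
Then F(pi/9) - F(0) = (-cos(2*pi/9)/4 - sin(pi/18)/8) - (-3/8) = -cos(2*pi/9)/4 - sin(pi/18)/8 + 3/8.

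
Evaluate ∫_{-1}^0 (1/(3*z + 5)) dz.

-log(2)/3 + log(5)/3

An antiderivative is F(z) = log(3*z + 5)/3.
Then F(0) - F(-1) = (log(5)/3) - (log(2)/3) = -log(2)/3 + log(5)/3.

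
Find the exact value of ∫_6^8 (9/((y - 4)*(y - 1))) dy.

Factor the denominator: y**2 - 5*y + 4 = (y - 1)(y - 4).
Partial fractions: 9/((y - 4)*(y - 1)) = -3/(y - 1) + 3/(y - 4).
An antiderivative is F(y) = 3*log(y - 4) - 3*log(y - 1).
Then F(8) - F(6) = (-3*log(7) + 6*log(2)) - (-3*log(5) + 3*log(2)) = -3*log(7) + 3*log(2) + 3*log(5).

-3*log(7) + 3*log(2) + 3*log(5)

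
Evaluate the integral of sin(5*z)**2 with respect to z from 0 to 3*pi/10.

3*pi/20

Use the identity sin^2(5*z) = (1 - cos(10*z))/2.
An antiderivative is F(z) = z/2 - sin(10*z)/20.
Then F(3*pi/10) - F(0) = (3*pi/20) - (0) = 3*pi/20.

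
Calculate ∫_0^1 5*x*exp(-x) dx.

Integrate by parts once (u = x, dv = 5*exp(-x) dx).
An antiderivative is F(x) = (-5*x - 5)*exp(-x).
Then F(1) - F(0) = (-10*exp(-1)) - (-5) = 5 - 10*exp(-1).

5 - 10*exp(-1)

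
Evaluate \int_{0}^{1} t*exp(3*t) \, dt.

Integrate by parts once (u = t, dv = exp(3*t) dt).
An antiderivative is F(t) = (3*t - 1)*exp(3*t)/9.
Then F(1) - F(0) = (2*exp(3)/9) - (-1/9) = 1/9 + 2*exp(3)/9.

1/9 + 2*exp(3)/9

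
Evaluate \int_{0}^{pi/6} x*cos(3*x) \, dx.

-1/9 + pi/18

Integrate by parts once (u = x, dv = cos(3*x) dx).
An antiderivative is F(x) = x*sin(3*x)/3 + cos(3*x)/9.
Then F(pi/6) - F(0) = (pi/18) - (1/9) = -1/9 + pi/18.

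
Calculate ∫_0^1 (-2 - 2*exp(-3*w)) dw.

-8/3 + 2*exp(-3)/3

An antiderivative is F(w) = -2*w + 2*exp(-3*w)/3.
Then F(1) - F(0) = (-2 + 2*exp(-3)/3) - (2/3) = -8/3 + 2*exp(-3)/3.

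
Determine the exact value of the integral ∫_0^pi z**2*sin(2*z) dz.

Integrate by parts twice (u = z^2, dv = sin(2*z) dz).
An antiderivative is F(z) = -z**2*cos(2*z)/2 + z*sin(2*z)/2 + cos(2*z)/4.
Then F(pi) - F(0) = (1/4 - pi**2/2) - (1/4) = -pi**2/2.

-pi**2/2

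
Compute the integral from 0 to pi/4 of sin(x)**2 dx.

Use the identity sin^2(x) = (1 - cos(2*x))/2.
An antiderivative is F(x) = x/2 - sin(2*x)/4.
Then F(pi/4) - F(0) = (-1/4 + pi/8) - (0) = -1/4 + pi/8.

-1/4 + pi/8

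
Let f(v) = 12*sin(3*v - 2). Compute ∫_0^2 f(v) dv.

4*cos(2) - 4*cos(4)

Let u = 3*v - 2, so du = 3 dv. When v = 0, u = -2; when v = 2, u = 4.
The integral becomes 4·∫ sin(u) du from -2 to 4, with antiderivative -4*cos(u).
Back in v: F(v) = -4*cos(3*v - 2).
Then F(2) - F(0) = (-4*cos(4)) - (-4*cos(2)) = 4*cos(2) - 4*cos(4).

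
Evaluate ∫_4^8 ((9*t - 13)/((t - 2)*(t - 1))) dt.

log(3) + 4*log(7)

Factor the denominator: t**2 - 3*t + 2 = (t - 1)(t - 2).
Partial fractions: (9*t - 13)/((t - 2)*(t - 1)) = 4/(t - 1) + 5/(t - 2).
An antiderivative is F(t) = 5*log(t - 2) + 4*log(t - 1).
Then F(8) - F(4) = (5*log(2) + 5*log(3) + 4*log(7)) - (5*log(2) + 4*log(3)) = log(3) + 4*log(7).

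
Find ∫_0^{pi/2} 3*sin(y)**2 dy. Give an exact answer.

3*pi/4

Use the identity sin^2(y) = (1 - cos(2*y))/2.
An antiderivative is F(y) = 3*y/2 - 3*sin(2*y)/4.
Then F(pi/2) - F(0) = (3*pi/4) - (0) = 3*pi/4.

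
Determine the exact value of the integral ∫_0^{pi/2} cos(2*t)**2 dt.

pi/4

Use the identity cos^2(2*t) = (1 + cos(4*t))/2.
An antiderivative is F(t) = t/2 + sin(4*t)/8.
Then F(pi/2) - F(0) = (pi/4) - (0) = pi/4.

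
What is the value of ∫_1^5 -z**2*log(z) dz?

Integrate by parts once (u = ln z, dv = -z**2 dz).
An antiderivative is F(z) = -z**3*(3*log(z) - 1)/9.
Then F(5) - F(1) = (125/9 - 125*log(5)/3) - (1/9) = 124/9 - 125*log(5)/3.

124/9 - 125*log(5)/3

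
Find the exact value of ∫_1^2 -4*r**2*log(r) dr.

28/9 - 32*log(2)/3

Integrate by parts once (u = ln r, dv = -4*r**2 dr).
An antiderivative is F(r) = -4*r**3*(3*log(r) - 1)/9.
Then F(2) - F(1) = (32/9 - 32*log(2)/3) - (4/9) = 28/9 - 32*log(2)/3.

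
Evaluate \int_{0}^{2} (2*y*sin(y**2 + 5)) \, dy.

cos(5) - cos(9)

Let u = y**2 + 5, so du = 2*y dy. When y = 0, u = 5; when y = 2, u = 9.
The integral becomes ∫ sin(u) du from 5 to 9, with antiderivative -cos(u).
Back in y: F(y) = -cos(y**2 + 5).
Then F(2) - F(0) = (-cos(9)) - (-cos(5)) = cos(5) - cos(9).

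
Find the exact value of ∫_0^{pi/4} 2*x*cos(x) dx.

Integrate by parts once (u = x, dv = 2*cos(x) dx).
An antiderivative is F(x) = 2*x*sin(x) + 2*cos(x).
Then F(pi/4) - F(0) = (sqrt(2)*(pi + 4)/4) - (2) = -2 + sqrt(2)*pi/4 + sqrt(2).

-2 + sqrt(2)*pi/4 + sqrt(2)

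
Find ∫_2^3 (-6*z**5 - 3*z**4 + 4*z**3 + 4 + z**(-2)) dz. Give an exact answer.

-21673/30

By the power rule, an antiderivative is F(z) = -z**6 - 3*z**5/5 + z**4 + 4*z - 1/z.
Then F(3) - F(2) = (-11732/15) - (-597/10) = -21673/30.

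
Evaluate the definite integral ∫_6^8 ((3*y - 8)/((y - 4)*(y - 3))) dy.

Factor the denominator: y**2 - 7*y + 12 = (y - 3)(y - 4).
Partial fractions: (3*y - 8)/((y - 4)*(y - 3)) = -1/(y - 3) + 4/(y - 4).
An antiderivative is F(y) = 4*log(y - 4) - log(y - 3).
Then F(8) - F(6) = (-log(5) + 8*log(2)) - (log(16/3)) = log(48/5).

log(48/5)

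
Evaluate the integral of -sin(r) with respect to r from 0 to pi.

An antiderivative is F(r) = cos(r).
Then F(pi) - F(0) = (-1) - (1) = -2.

-2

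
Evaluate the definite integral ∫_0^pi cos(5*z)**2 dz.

pi/2

Use the identity cos^2(5*z) = (1 + cos(10*z))/2.
An antiderivative is F(z) = z/2 + sin(10*z)/20.
Then F(pi) - F(0) = (pi/2) - (0) = pi/2.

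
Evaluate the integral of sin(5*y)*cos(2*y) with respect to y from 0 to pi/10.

Use the identity sin(5*y)cos(2*y) = [sin(7*y) + sin(3*y)]/2.
An antiderivative is F(y) = -cos(3*y)/6 - cos(7*y)/14.
Then F(pi/10) - F(0) = (-sqrt(10 - 2*sqrt(5))/42) - (-5/21) = 5/21 - sqrt(10 - 2*sqrt(5))/42.

5/21 - sqrt(10 - 2*sqrt(5))/42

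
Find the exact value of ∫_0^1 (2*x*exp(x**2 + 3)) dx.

Let u = x**2 + 3, so du = 2*x dx. When x = 0, u = 3; when x = 1, u = 4.
The integral becomes ∫ exp(u) du from 3 to 4, with antiderivative exp(u).
Back in x: F(x) = exp(x**2 + 3).
Then F(1) - F(0) = (exp(4)) - (exp(3)) = -exp(3) + exp(4).

-exp(3) + exp(4)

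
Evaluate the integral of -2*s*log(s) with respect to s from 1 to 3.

Integrate by parts once (u = ln s, dv = -2*s ds).
An antiderivative is F(s) = -s**2*(2*log(s) - 1)/2.
Then F(3) - F(1) = (9/2 - 9*log(3)) - (1/2) = 4 - 9*log(3).

4 - 9*log(3)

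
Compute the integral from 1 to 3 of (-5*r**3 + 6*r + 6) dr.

By the power rule, an antiderivative is F(r) = -5*r**4/4 + 3*r**2 + 6*r.
Then F(3) - F(1) = (-225/4) - (31/4) = -64.

-64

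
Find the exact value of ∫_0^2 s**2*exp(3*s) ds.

Integrate by parts twice (u = s^2, dv = exp(3*s) ds).
An antiderivative is F(s) = (9*s**2 - 6*s + 2)*exp(3*s)/27.
Then F(2) - F(0) = (26*exp(6)/27) - (2/27) = -2/27 + 26*exp(6)/27.

-2/27 + 26*exp(6)/27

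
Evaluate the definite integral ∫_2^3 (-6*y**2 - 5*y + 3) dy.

By the power rule, an antiderivative is F(y) = -2*y**3 - 5*y**2/2 + 3*y.
Then F(3) - F(2) = (-135/2) - (-20) = -95/2.

-95/2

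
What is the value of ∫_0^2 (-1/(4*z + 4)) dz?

-log(3)/4

An antiderivative is F(z) = -log(4*z + 4)/4.
Then F(2) - F(0) = (-log(12)/4) - (-log(2)/2) = -log(3)/4.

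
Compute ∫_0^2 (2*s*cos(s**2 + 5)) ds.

Let u = s**2 + 5, so du = 2*s ds. When s = 0, u = 5; when s = 2, u = 9.
The integral becomes ∫ cos(u) du from 5 to 9, with antiderivative sin(u).
Back in s: F(s) = sin(s**2 + 5).
Then F(2) - F(0) = (sin(9)) - (sin(5)) = sin(9) - sin(5).

sin(9) - sin(5)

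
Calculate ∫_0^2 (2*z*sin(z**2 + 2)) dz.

Let u = z**2 + 2, so du = 2*z dz. When z = 0, u = 2; when z = 2, u = 6.
The integral becomes ∫ sin(u) du from 2 to 6, with antiderivative -cos(u).
Back in z: F(z) = -cos(z**2 + 2).
Then F(2) - F(0) = (-cos(6)) - (-cos(2)) = -cos(6) + cos(2).

-cos(6) + cos(2)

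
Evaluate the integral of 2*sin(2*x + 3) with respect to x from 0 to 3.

cos(3) - cos(9)

Let u = 2*x + 3, so du = 2 dx. When x = 0, u = 3; when x = 3, u = 9.
The integral becomes ∫ sin(u) du from 3 to 9, with antiderivative -cos(u).
Back in x: F(x) = -cos(2*x + 3).
Then F(3) - F(0) = (-cos(9)) - (-cos(3)) = cos(3) - cos(9).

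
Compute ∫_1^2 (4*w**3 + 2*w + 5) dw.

By the power rule, an antiderivative is F(w) = w**4 + w**2 + 5*w.
Then F(2) - F(1) = (30) - (7) = 23.

23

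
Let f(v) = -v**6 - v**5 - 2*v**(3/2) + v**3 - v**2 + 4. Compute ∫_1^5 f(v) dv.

By the power rule, an antiderivative is F(v) = -v**7/7 - v**6/6 - 4*v**(5/2)/5 + v**4/4 - v**3/3 + 4*v.
Then F(5) - F(1) = (-1144945/84 - 20*sqrt(5)) - (393/140) = -1431476/105 - 20*sqrt(5).

-1431476/105 - 20*sqrt(5)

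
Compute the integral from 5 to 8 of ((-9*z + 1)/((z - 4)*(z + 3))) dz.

Factor the denominator: z**2 - z - 12 = (z + 3)(z - 4).
Partial fractions: (-9*z + 1)/((z - 4)*(z + 3)) = -4/(z + 3) - 5/(z - 4).
An antiderivative is F(z) = -5*log(z - 4) - 4*log(z + 3).
Then F(8) - F(5) = (-4*log(11) - 10*log(2)) - (-12*log(2)) = -4*log(11) + 2*log(2).

-4*log(11) + 2*log(2)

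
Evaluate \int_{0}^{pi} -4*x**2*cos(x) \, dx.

8*pi

Integrate by parts twice (u = x^2, dv = -4*cos(x) dx).
An antiderivative is F(x) = -4*x**2*sin(x) - 8*x*cos(x) + 8*sin(x).
Then F(pi) - F(0) = (8*pi) - (0) = 8*pi.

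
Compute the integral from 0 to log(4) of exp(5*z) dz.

Let u = exp(z), so du = exp(z) dz. When z = 0, u = 1; when z = log(4), u = 4.
The integral becomes ∫ u**4 du from 1 to 4, with antiderivative u**5/5.
Back in z: F(z) = exp(5*z)/5.
Then F(log(4)) - F(0) = (1024/5) - (1/5) = 1023/5.

1023/5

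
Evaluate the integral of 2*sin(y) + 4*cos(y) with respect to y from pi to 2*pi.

An antiderivative is F(y) = 4*sin(y) - 2*cos(y).
Then F(2*pi) - F(pi) = (-2) - (2) = -4.

-4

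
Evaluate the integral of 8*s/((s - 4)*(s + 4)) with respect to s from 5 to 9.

-8*log(3) + 4*log(5) + 4*log(13)

Factor the denominator: s**2 - 16 = (s + 4)(s - 4).
Partial fractions: 8*s/((s - 4)*(s + 4)) = 4/(s + 4) + 4/(s - 4).
An antiderivative is F(s) = 4*log(s - 4) + 4*log(s + 4).
Then F(9) - F(5) = (4*log(5) + 4*log(13)) - (8*log(3)) = -8*log(3) + 4*log(5) + 4*log(13).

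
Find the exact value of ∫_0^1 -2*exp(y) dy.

2 - 2*E

An antiderivative is F(y) = -2*exp(y).
Then F(1) - F(0) = (-2*E) - (-2) = 2 - 2*E.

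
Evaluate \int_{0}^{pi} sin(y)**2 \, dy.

Use the identity sin^2(y) = (1 - cos(2*y))/2.
An antiderivative is F(y) = y/2 - sin(2*y)/4.
Then F(pi) - F(0) = (pi/2) - (0) = pi/2.

pi/2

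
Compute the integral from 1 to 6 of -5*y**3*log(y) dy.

Integrate by parts once (u = ln y, dv = -5*y**3 dy).
An antiderivative is F(y) = -5*y**4*(4*log(y) - 1)/16.
Then F(6) - F(1) = (-1620*log(3) - 1620*log(2) + 405) - (5/16) = -1620*log(3) - 1620*log(2) + 6475/16.

-1620*log(3) - 1620*log(2) + 6475/16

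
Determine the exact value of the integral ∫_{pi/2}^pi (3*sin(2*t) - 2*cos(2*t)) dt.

An antiderivative is F(t) = -sin(2*t) - 3*cos(2*t)/2.
Then F(pi) - F(pi/2) = (-3/2) - (3/2) = -3.

-3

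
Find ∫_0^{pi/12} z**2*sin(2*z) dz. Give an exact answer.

-1/4 - sqrt(3)*pi**2/576 + pi/48 + sqrt(3)/8

Integrate by parts twice (u = z^2, dv = sin(2*z) dz).
An antiderivative is F(z) = -z**2*cos(2*z)/2 + z*sin(2*z)/2 + cos(2*z)/4.
Then F(pi/12) - F(0) = (-sqrt(3)*pi**2/576 + pi/48 + sqrt(3)/8) - (1/4) = -1/4 - sqrt(3)*pi**2/576 + pi/48 + sqrt(3)/8.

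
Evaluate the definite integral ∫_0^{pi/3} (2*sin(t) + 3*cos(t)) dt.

An antiderivative is F(t) = 3*sin(t) - 2*cos(t).
Then F(pi/3) - F(0) = (-1 + 3*sqrt(3)/2) - (-2) = 1 + 3*sqrt(3)/2.

1 + 3*sqrt(3)/2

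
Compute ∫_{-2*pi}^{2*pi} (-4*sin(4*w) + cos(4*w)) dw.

An antiderivative is F(w) = sin(4*w)/4 + cos(4*w).
Then F(2*pi) - F(-2*pi) = (1) - (1) = 0.

0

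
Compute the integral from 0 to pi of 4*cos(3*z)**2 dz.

2*pi

Use the identity cos^2(3*z) = (1 + cos(6*z))/2.
An antiderivative is F(z) = 2*z + sin(6*z)/3.
Then F(pi) - F(0) = (2*pi) - (0) = 2*pi.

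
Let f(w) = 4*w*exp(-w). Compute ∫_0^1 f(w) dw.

4 - 8*exp(-1)

Integrate by parts once (u = w, dv = 4*exp(-w) dw).
An antiderivative is F(w) = (-4*w - 4)*exp(-w).
Then F(1) - F(0) = (-8*exp(-1)) - (-4) = 4 - 8*exp(-1).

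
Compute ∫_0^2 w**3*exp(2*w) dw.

3/8 + 17*exp(4)/8

Integrate by parts 3 times (u = w^3, dv = exp(2*w) dw).
An antiderivative is F(w) = (4*w**3 - 6*w**2 + 6*w - 3)*exp(2*w)/8.
Then F(2) - F(0) = (17*exp(4)/8) - (-3/8) = 3/8 + 17*exp(4)/8.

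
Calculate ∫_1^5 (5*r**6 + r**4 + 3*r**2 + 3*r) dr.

1980568/35

By the power rule, an antiderivative is F(r) = 5*r**7/7 + r**5/5 + r**3 + 3*r**2/2.
Then F(5) - F(1) = (792275/14) - (239/70) = 1980568/35.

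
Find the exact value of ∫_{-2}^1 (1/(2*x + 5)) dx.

log(7)/2

An antiderivative is F(x) = log(2*x + 5)/2.
Then F(1) - F(-2) = (log(7)/2) - (0) = log(7)/2.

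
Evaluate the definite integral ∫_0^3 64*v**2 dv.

Let u = 4*v, so du = 4 dv. When v = 0, u = 0; when v = 3, u = 12.
The integral becomes ∫ u**2 du from 0 to 12, with antiderivative u**3/3.
Back in v: F(v) = 64*v**3/3.
Then F(3) - F(0) = (576) - (0) = 576.

576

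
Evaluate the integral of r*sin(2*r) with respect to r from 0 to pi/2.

Integrate by parts once (u = r, dv = sin(2*r) dr).
An antiderivative is F(r) = -r*cos(2*r)/2 + sin(2*r)/4.
Then F(pi/2) - F(0) = (pi/4) - (0) = pi/4.

pi/4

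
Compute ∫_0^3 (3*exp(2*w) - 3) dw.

-21/2 + 3*exp(6)/2

An antiderivative is F(w) = 3*exp(2*w)/2 - 3*w.
Then F(3) - F(0) = (-9 + 3*exp(6)/2) - (3/2) = -21/2 + 3*exp(6)/2.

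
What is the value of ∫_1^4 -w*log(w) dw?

Integrate by parts once (u = ln w, dv = -w dw).
An antiderivative is F(w) = -w**2*(2*log(w) - 1)/4.
Then F(4) - F(1) = (4 - 16*log(2)) - (1/4) = 15/4 - 16*log(2).

15/4 - 16*log(2)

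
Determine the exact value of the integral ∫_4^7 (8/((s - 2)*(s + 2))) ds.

Factor the denominator: s**2 - 4 = (s + 2)(s - 2).
Partial fractions: 8/((s - 2)*(s + 2)) = -2/(s + 2) + 2/(s - 2).
An antiderivative is F(s) = 2*log(s - 2) - 2*log(s + 2).
Then F(7) - F(4) = (log(25/81)) - (-log(9)) = log(25/9).

log(25/9)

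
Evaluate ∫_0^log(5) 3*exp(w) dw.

12

An antiderivative is F(w) = 3*exp(w).
Then F(log(5)) - F(0) = (15) - (3) = 12.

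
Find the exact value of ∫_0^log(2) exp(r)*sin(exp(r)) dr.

-cos(2) + cos(1)

Let u = exp(r), so du = exp(r) dr. When r = 0, u = 1; when r = log(2), u = 2.
The integral becomes ∫ sin(u) du from 1 to 2, with antiderivative -cos(u).
Back in r: F(r) = -cos(exp(r)).
Then F(log(2)) - F(0) = (-cos(2)) - (-cos(1)) = -cos(2) + cos(1).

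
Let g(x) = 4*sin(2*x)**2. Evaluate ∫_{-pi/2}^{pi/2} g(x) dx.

Use the identity sin^2(2*x) = (1 - cos(4*x))/2.
An antiderivative is F(x) = 2*x - sin(4*x)/2.
Then F(pi/2) - F(-pi/2) = (pi) - (-pi) = 2*pi.

2*pi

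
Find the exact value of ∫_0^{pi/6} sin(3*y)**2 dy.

Use the identity sin^2(3*y) = (1 - cos(6*y))/2.
An antiderivative is F(y) = y/2 - sin(6*y)/12.
Then F(pi/6) - F(0) = (pi/12) - (0) = pi/12.

pi/12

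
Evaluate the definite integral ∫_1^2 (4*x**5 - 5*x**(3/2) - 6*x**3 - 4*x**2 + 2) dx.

85/6 - 8*sqrt(2)

By the power rule, an antiderivative is F(x) = 2*x**6/3 - 2*x**(5/2) - 3*x**4/2 - 4*x**3/3 + 2*x.
Then F(2) - F(1) = (12 - 8*sqrt(2)) - (-13/6) = 85/6 - 8*sqrt(2).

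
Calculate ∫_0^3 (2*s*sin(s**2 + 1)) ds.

Let u = s**2 + 1, so du = 2*s ds. When s = 0, u = 1; when s = 3, u = 10.
The integral becomes ∫ sin(u) du from 1 to 10, with antiderivative -cos(u).
Back in s: F(s) = -cos(s**2 + 1).
Then F(3) - F(0) = (-cos(10)) - (-cos(1)) = cos(1) - cos(10).

cos(1) - cos(10)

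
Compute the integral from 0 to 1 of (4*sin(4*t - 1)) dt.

cos(1) - cos(3)

Let u = 4*t - 1, so du = 4 dt. When t = 0, u = -1; when t = 1, u = 3.
The integral becomes ∫ sin(u) du from -1 to 3, with antiderivative -cos(u).
Back in t: F(t) = -cos(4*t - 1).
Then F(1) - F(0) = (-cos(3)) - (-cos(1)) = cos(1) - cos(3).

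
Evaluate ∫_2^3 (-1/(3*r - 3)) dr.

An antiderivative is F(r) = -log(3*r - 3)/3.
Then F(3) - F(2) = (-log(6)/3) - (-log(3)/3) = -log(6)/3 + log(3)/3.

-log(6)/3 + log(3)/3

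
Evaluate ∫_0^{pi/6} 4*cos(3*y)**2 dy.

Use the identity cos^2(3*y) = (1 + cos(6*y))/2.
An antiderivative is F(y) = 2*y + sin(6*y)/3.
Then F(pi/6) - F(0) = (pi/3) - (0) = pi/3.

pi/3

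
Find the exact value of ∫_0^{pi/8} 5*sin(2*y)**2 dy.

Use the identity sin^2(2*y) = (1 - cos(4*y))/2.
An antiderivative is F(y) = 5*y/2 - 5*sin(4*y)/8.
Then F(pi/8) - F(0) = (-5/8 + 5*pi/16) - (0) = -5/8 + 5*pi/16.

-5/8 + 5*pi/16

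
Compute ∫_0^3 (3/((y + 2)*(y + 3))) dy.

-6*log(2) + 3*log(5)

Factor the denominator: y**2 + 5*y + 6 = (y + 3)(y + 2).
Partial fractions: 3/((y + 2)*(y + 3)) = -3/(y + 3) + 3/(y + 2).
An antiderivative is F(y) = 3*log(y + 2) - 3*log(y + 3).
Then F(3) - F(0) = (-3*log(3) - 3*log(2) + 3*log(5)) - (log(8/27)) = -6*log(2) + 3*log(5).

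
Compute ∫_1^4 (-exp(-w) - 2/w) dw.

-4*log(2) - exp(-1) + exp(-4)

An antiderivative is F(w) = -2*log(w) + exp(-w).
Then F(4) - F(1) = (-4*log(2) + exp(-4)) - (exp(-1)) = -4*log(2) - exp(-1) + exp(-4).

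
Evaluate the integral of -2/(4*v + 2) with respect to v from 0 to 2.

-log(10)/2 + log(2)/2

An antiderivative is F(v) = -log(4*v + 2)/2.
Then F(2) - F(0) = (-log(10)/2) - (-log(2)/2) = -log(10)/2 + log(2)/2.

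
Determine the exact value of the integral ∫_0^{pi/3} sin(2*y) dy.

3/4

An antiderivative is F(y) = -cos(2*y)/2.
Then F(pi/3) - F(0) = (1/4) - (-1/2) = 3/4.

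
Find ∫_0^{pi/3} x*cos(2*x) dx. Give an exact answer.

-3/8 + sqrt(3)*pi/12

Integrate by parts once (u = x, dv = cos(2*x) dx).
An antiderivative is F(x) = x*sin(2*x)/2 + cos(2*x)/4.
Then F(pi/3) - F(0) = (-1/8 + sqrt(3)*pi/12) - (1/4) = -3/8 + sqrt(3)*pi/12.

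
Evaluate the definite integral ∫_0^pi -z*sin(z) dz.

-pi

Integrate by parts once (u = z, dv = -sin(z) dz).
An antiderivative is F(z) = z*cos(z) - sin(z).
Then F(pi) - F(0) = (-pi) - (0) = -pi.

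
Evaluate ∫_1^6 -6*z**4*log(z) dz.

Integrate by parts once (u = ln z, dv = -6*z**4 dz).
An antiderivative is F(z) = -6*z**5*(5*log(z) - 1)/25.
Then F(6) - F(1) = (46656/25 - 46656*log(6)/5) - (6/25) = 1866 - 46656*log(6)/5.

1866 - 46656*log(6)/5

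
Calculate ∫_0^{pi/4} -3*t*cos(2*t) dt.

Integrate by parts once (u = t, dv = -3*cos(2*t) dt).
An antiderivative is F(t) = -3*t*sin(2*t)/2 - 3*cos(2*t)/4.
Then F(pi/4) - F(0) = (-3*pi/8) - (-3/4) = 3/4 - 3*pi/8.

3/4 - 3*pi/8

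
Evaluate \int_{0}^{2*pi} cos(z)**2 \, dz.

pi

Use the identity cos^2(z) = (1 + cos(2*z))/2.
An antiderivative is F(z) = z/2 + sin(2*z)/4.
Then F(2*pi) - F(0) = (pi) - (0) = pi.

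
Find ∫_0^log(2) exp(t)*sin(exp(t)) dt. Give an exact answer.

-cos(2) + cos(1)

Let u = exp(t), so du = exp(t) dt. When t = 0, u = 1; when t = log(2), u = 2.
The integral becomes ∫ sin(u) du from 1 to 2, with antiderivative -cos(u).
Back in t: F(t) = -cos(exp(t)).
Then F(log(2)) - F(0) = (-cos(2)) - (-cos(1)) = -cos(2) + cos(1).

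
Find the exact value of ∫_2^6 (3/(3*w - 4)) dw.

log(7)

An antiderivative is F(w) = log(3*w - 4).
Then F(6) - F(2) = (log(14)) - (log(2)) = log(7).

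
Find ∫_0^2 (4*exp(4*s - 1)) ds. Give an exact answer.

Let u = 4*s - 1, so du = 4 ds. When s = 0, u = -1; when s = 2, u = 7.
The integral becomes ∫ exp(u) du from -1 to 7, with antiderivative exp(u).
Back in s: F(s) = exp(4*s - 1).
Then F(2) - F(0) = (exp(7)) - (exp(-1)) = -(1 - exp(8))*exp(-1).

-(1 - exp(8))*exp(-1)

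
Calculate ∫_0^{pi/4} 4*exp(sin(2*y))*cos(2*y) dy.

Let u = sin(2*y), so du = 2*cos(2*y) dy. When y = 0, u = 0; when y = pi/4, u = 1.
The integral becomes 2·∫ exp(u) du from 0 to 1, with antiderivative 2*exp(u).
Back in y: F(y) = 2*exp(sin(2*y)).
Then F(pi/4) - F(0) = (2*E) - (2) = -2 + 2*E.

-2 + 2*E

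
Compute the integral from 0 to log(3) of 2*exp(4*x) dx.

40

Let u = exp(x), so du = exp(x) dx. When x = 0, u = 1; when x = log(3), u = 3.
The integral becomes 2·∫ u**3 du from 1 to 3, with antiderivative u**4/2.
Back in x: F(x) = exp(4*x)/2.
Then F(log(3)) - F(0) = (81/2) - (1/2) = 40.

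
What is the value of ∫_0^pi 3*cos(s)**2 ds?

Use the identity cos^2(s) = (1 + cos(2*s))/2.
An antiderivative is F(s) = 3*s/2 + 3*sin(2*s)/4.
Then F(pi) - F(0) = (3*pi/2) - (0) = 3*pi/2.

3*pi/2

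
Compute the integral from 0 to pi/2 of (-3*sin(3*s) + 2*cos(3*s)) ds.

-5/3

An antiderivative is F(s) = 2*sin(3*s)/3 + cos(3*s).
Then F(pi/2) - F(0) = (-2/3) - (1) = -5/3.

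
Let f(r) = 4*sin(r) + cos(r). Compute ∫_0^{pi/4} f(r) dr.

4 - 3*sqrt(2)/2

An antiderivative is F(r) = sin(r) - 4*cos(r).
Then F(pi/4) - F(0) = (-3*sqrt(2)/2) - (-4) = 4 - 3*sqrt(2)/2.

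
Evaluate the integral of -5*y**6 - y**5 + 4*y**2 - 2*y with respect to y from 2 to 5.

-814389/14

By the power rule, an antiderivative is F(y) = -5*y**7/7 - y**6/6 + 4*y**3/3 - y**2.
Then F(5) - F(2) = (-815725/14) - (-668/7) = -814389/14.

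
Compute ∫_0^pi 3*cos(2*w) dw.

0

An antiderivative is F(w) = 3*sin(2*w)/2.
Then F(pi) - F(0) = (0) - (0) = 0.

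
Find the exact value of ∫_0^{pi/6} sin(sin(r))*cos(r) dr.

1 - cos(1/2)

Let u = sin(r), so du = cos(r) dr. When r = 0, u = 0; when r = pi/6, u = 1/2.
The integral becomes ∫ sin(u) du from 0 to 1/2, with antiderivative -cos(u).
Back in r: F(r) = -cos(sin(r)).
Then F(pi/6) - F(0) = (-cos(1/2)) - (-1) = 1 - cos(1/2).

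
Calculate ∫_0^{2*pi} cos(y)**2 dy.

Use the identity cos^2(y) = (1 + cos(2*y))/2.
An antiderivative is F(y) = y/2 + sin(2*y)/4.
Then F(2*pi) - F(0) = (pi) - (0) = pi.

pi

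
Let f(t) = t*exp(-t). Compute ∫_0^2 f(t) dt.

Integrate by parts once (u = t, dv = exp(-t) dt).
An antiderivative is F(t) = (-t - 1)*exp(-t).
Then F(2) - F(0) = (-3*exp(-2)) - (-1) = 1 - 3*exp(-2).

1 - 3*exp(-2)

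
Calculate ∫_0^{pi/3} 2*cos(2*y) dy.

sqrt(3)/2

An antiderivative is F(y) = sin(2*y).
Then F(pi/3) - F(0) = (sqrt(3)/2) - (0) = sqrt(3)/2.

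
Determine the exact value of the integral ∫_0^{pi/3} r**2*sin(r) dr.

Integrate by parts twice (u = r^2, dv = sin(r) dr).
An antiderivative is F(r) = -r**2*cos(r) + 2*r*sin(r) + 2*cos(r).
Then F(pi/3) - F(0) = (-pi**2/18 + 1 + sqrt(3)*pi/3) - (2) = -1 - pi**2/18 + sqrt(3)*pi/3.

-1 - pi**2/18 + sqrt(3)*pi/3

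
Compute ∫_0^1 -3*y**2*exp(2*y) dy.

Integrate by parts twice (u = y^2, dv = -3*exp(2*y) dy).
An antiderivative is F(y) = (-6*y**2 + 6*y - 3)*exp(2*y)/4.
Then F(1) - F(0) = (-3*exp(2)/4) - (-3/4) = 3/4 - 3*exp(2)/4.

3/4 - 3*exp(2)/4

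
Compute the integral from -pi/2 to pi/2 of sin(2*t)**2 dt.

Use the identity sin^2(2*t) = (1 - cos(4*t))/2.
An antiderivative is F(t) = t/2 - sin(4*t)/8.
Then F(pi/2) - F(-pi/2) = (pi/4) - (-pi/4) = pi/2.

pi/2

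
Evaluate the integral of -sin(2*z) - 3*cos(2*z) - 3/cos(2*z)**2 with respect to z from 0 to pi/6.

-9*sqrt(3)/4 - 1/4

An antiderivative is F(z) = -3*sin(2*z)/2 + cos(2*z)/2 - 3*tan(2*z)/2.
Then F(pi/6) - F(0) = (1/4 - 9*sqrt(3)/4) - (1/2) = -9*sqrt(3)/4 - 1/4.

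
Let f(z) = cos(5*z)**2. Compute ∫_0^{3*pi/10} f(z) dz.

3*pi/20

Use the identity cos^2(5*z) = (1 + cos(10*z))/2.
An antiderivative is F(z) = z/2 + sin(10*z)/20.
Then F(3*pi/10) - F(0) = (3*pi/20) - (0) = 3*pi/20.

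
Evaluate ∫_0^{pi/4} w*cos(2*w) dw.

-1/4 + pi/8

Integrate by parts once (u = w, dv = cos(2*w) dw).
An antiderivative is F(w) = w*sin(2*w)/2 + cos(2*w)/4.
Then F(pi/4) - F(0) = (pi/8) - (1/4) = -1/4 + pi/8.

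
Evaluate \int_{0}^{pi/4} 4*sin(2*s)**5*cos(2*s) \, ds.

Let u = sin(2*s), so du = 2*cos(2*s) ds. When s = 0, u = 0; when s = pi/4, u = 1.
The integral becomes 2·∫ u**5 du from 0 to 1, with antiderivative u**6/3.
Back in s: F(s) = sin(2*s)**6/3.
Then F(pi/4) - F(0) = (1/3) - (0) = 1/3.

1/3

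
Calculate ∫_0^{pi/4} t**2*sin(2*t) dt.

-1/4 + pi/8

Integrate by parts twice (u = t^2, dv = sin(2*t) dt).
An antiderivative is F(t) = -t**2*cos(2*t)/2 + t*sin(2*t)/2 + cos(2*t)/4.
Then F(pi/4) - F(0) = (pi/8) - (1/4) = -1/4 + pi/8.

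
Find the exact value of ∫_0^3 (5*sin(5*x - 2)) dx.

Let u = 5*x - 2, so du = 5 dx. When x = 0, u = -2; when x = 3, u = 13.
The integral becomes ∫ sin(u) du from -2 to 13, with antiderivative -cos(u).
Back in x: F(x) = -cos(5*x - 2).
Then F(3) - F(0) = (-cos(13)) - (-cos(2)) = -cos(13) + cos(2).

-cos(13) + cos(2)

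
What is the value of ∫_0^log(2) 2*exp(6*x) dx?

21

Let u = exp(x), so du = exp(x) dx. When x = 0, u = 1; when x = log(2), u = 2.
The integral becomes 2·∫ u**5 du from 1 to 2, with antiderivative u**6/3.
Back in x: F(x) = exp(6*x)/3.
Then F(log(2)) - F(0) = (64/3) - (1/3) = 21.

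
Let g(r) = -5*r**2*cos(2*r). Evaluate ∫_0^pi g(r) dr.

Integrate by parts twice (u = r^2, dv = -5*cos(2*r) dr).
An antiderivative is F(r) = -5*r**2*sin(2*r)/2 - 5*r*cos(2*r)/2 + 5*sin(2*r)/4.
Then F(pi) - F(0) = (-5*pi/2) - (0) = -5*pi/2.

-5*pi/2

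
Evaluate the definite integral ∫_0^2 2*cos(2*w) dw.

Let u = 2*w, so du = 2 dw. When w = 0, u = 0; when w = 2, u = 4.
The integral becomes ∫ cos(u) du from 0 to 4, with antiderivative sin(u).
Back in w: F(w) = sin(2*w).
Then F(2) - F(0) = (sin(4)) - (0) = sin(4).

sin(4)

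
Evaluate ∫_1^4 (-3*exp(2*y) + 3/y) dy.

An antiderivative is F(y) = -3*exp(2*y)/2 + 3*log(y).
Then F(4) - F(1) = (-3*exp(8)/2 + log(64)) - (-3*exp(2)/2) = -3*exp(8)/2 + log(64) + 3*exp(2)/2.

-3*exp(8)/2 + log(64) + 3*exp(2)/2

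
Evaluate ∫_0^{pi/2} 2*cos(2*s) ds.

0

An antiderivative is F(s) = sin(2*s).
Then F(pi/2) - F(0) = (0) - (0) = 0.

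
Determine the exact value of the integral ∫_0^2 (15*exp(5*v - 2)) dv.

-(3 - 3*exp(10))*exp(-2)

Let u = 5*v - 2, so du = 5 dv. When v = 0, u = -2; when v = 2, u = 8.
The integral becomes 3·∫ exp(u) du from -2 to 8, with antiderivative 3*exp(u).
Back in v: F(v) = 3*exp(5*v - 2).
Then F(2) - F(0) = (3*exp(8)) - (3*exp(-2)) = -(3 - 3*exp(10))*exp(-2).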